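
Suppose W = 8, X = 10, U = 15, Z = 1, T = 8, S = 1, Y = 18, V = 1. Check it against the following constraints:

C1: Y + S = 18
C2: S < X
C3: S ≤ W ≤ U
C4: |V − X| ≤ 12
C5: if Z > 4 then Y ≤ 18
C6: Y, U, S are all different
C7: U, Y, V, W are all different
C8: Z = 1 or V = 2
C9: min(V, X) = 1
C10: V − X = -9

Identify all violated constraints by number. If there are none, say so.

The assignment fails constraint 1.

C1: Y + S = 18 + 1 = 19, not 18 — violated.
C2: S = 1, X = 10; 1 < 10 — OK.
C3: values 1 ≤ 8 ≤ 15 — OK.
C4: |1 − 10| = 9; 9 ≤ 12 — OK.
C5: Z = 1, not > 4; antecedent false, conditional vacuously true — OK.
C6: values 18, 15, 1 are pairwise distinct — OK.
C7: values 15, 18, 1, 8 are pairwise distinct — OK.
C8: Z = 1 = 1 (first disjunct) — OK.
C9: min(1, 10) = 1 — OK.
C10: V − X = 1 − 10 = -9 — OK.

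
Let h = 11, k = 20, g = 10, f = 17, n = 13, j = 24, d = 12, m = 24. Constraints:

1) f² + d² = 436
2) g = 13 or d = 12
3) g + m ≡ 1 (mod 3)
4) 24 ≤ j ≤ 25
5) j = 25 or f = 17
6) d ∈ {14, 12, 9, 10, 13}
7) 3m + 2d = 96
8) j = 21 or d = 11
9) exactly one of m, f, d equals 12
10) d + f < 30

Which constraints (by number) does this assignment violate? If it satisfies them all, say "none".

No — constraints 1, 8 are not satisfied.

1) f² + d² = 17² + 12² = 289 + 144 = 433, not 436  FAIL
2) g = 10 ≠ 13, but d = 12 = 12 (second disjunct)  OK
3) g + m = 34; 34 mod 3 = 1  OK
4) j = 24 lies in [24, 25]  OK
5) j = 24 ≠ 25, but f = 17 = 17 (second disjunct)  OK
6) d = 12 is in {14, 12, 9, 10, 13}  OK
7) 3m + 2d = 3(24) + 2(12) = 96  OK
8) j = 24 ≠ 21 and d = 12 ≠ 11; both disjuncts false  FAIL
9) m=24, f=17, d=12; 1 of them equals 12  OK
10) d + f = 12 + 17 = 29; 29 < 30  OK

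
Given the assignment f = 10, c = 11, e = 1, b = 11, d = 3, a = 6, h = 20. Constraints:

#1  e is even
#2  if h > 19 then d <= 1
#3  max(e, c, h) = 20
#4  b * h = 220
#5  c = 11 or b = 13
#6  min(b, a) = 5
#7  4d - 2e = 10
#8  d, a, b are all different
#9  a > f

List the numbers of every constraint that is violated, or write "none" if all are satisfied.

No — constraints 1, 2, 6, and 9 are not satisfied.

#1 e = 1 is odd — fails.
#2 h = 20 > 19, so we need d ≤ 1; but d = 3 > 1 — fails.
#3 max(1, 11, 20) = 20 — holds.
#4 b * h = 11 * 20 = 220 — holds.
#5 c = 11 = 11 (first disjunct) — holds.
#6 min(11, 6) = 6, not 5 — fails.
#7 4d - 2e = 4(3) - 2(1) = 10 — holds.
#8 values 3, 6, 11 are pairwise distinct — holds.
#9 a = 6, f = 10; 6 ≤ 10 (want >) — fails.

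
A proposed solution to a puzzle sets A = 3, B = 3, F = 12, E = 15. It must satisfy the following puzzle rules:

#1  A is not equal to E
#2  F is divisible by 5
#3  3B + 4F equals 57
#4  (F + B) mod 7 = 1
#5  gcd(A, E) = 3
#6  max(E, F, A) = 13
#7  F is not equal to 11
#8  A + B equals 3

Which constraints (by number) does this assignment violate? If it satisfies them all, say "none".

#1 A = 3, E = 15; distinct — holds.
#2 12 = 5*2 + 2, so 5 does not divide 12 — fails.
#3 3B + 4F = 3(3) + 4(12) = 57 — holds.
#4 F + B = 15; 15 mod 7 = 1 — holds.
#5 gcd(3, 15) = 3 — holds.
#6 max(15, 12, 3) = 15, not 13 — fails.
#7 F = 12, and 12 ≠ 11 — holds.
#8 A + B = 3 + 3 = 6, not 3 — fails.

No — constraints 2, 6, and 8 are not satisfied.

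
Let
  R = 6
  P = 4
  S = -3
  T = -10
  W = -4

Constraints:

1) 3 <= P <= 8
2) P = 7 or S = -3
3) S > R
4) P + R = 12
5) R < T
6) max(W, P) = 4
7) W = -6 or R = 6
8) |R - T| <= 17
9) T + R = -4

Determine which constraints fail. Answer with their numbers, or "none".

Violated: 3, 4, 5.

1) P = 4 lies in [3, 8] — OK.
2) P = 4 ≠ 7, but S = -3 = -3 (second disjunct) — OK.
3) S = -3, R = 6; -3 ≤ 6 (want >) — violated.
4) P + R = 4 + 6 = 10, not 12 — violated.
5) R = 6, T = -10; 6 ≥ -10 (want <) — violated.
6) max(-4, 4) = 4 — OK.
7) W = -4 ≠ -6, but R = 6 = 6 (second disjunct) — OK.
8) |6 - (-10)| = 16; 16 ≤ 17 — OK.
9) T + R = -10 + 6 = -4 — OK.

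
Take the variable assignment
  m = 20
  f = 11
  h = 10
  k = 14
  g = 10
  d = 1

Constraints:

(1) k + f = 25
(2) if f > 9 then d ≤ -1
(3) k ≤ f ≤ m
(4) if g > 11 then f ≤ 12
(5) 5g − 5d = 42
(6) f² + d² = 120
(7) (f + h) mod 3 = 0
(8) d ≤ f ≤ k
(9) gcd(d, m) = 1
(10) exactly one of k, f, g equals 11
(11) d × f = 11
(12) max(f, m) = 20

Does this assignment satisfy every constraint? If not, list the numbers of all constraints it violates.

(1) k + f = 14 + 11 = 25  holds
(2) f = 11 > 9, so we need d ≤ -1; but d = 1 > -1  fails
(3) values 14, 11, 20; k = 14 is not ≤ f = 11  fails
(4) g = 10, not > 11; antecedent false, conditional vacuously true  holds
(5) 5g − 5d = 5(10) − 5(1) = 45, not 42  fails
(6) f² + d² = 11² + 1² = 121 + 1 = 122, not 120  fails
(7) f + h = 21; 21 mod 3 = 0  holds
(8) values 1 ≤ 11 ≤ 14  holds
(9) gcd(1, 20) = 1  holds
(10) k=14, f=11, g=10; 1 of them equals 11  holds
(11) d × f = 1 × 11 = 11  holds
(12) max(11, 20) = 20  holds

The assignment fails constraints 2, 3, 5, 6.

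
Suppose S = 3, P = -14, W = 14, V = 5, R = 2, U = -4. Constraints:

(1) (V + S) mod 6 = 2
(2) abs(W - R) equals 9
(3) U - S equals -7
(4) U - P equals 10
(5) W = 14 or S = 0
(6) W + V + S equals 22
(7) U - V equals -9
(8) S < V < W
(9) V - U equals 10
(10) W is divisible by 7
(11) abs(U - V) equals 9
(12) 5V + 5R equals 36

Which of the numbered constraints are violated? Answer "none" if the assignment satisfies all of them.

No — constraints 2, 9, 12 are not satisfied.

(1) V + S = 8; 8 mod 6 = 2 — OK.
(2) abs(14 - 2) = 12, not 9 — violated.
(3) U - S = -4 - 3 = -7 — OK.
(4) U - P = -4 - (-14) = 10 — OK.
(5) W = 14 = 14 (first disjunct) — OK.
(6) W + V + S = 14 + 5 + 3 = 22 — OK.
(7) U - V = -4 - 5 = -9 — OK.
(8) values 3 < 5 < 14 — OK.
(9) V - U = 5 - (-4) = 9, not 10 — violated.
(10) 14 / 7 = 2, so 7 divides 14 — OK.
(11) abs(-4 - 5) = 9 — OK.
(12) 5V + 5R = 5(5) + 5(2) = 35, not 36 — violated.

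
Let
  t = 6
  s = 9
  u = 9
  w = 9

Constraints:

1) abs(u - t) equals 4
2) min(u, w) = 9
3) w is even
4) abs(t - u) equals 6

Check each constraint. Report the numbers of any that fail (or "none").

Violated: 1, 3, 4.

1) abs(9 - 6) = 3, not 4 — violated.
2) min(9, 9) = 9 — satisfied.
3) w = 9 is odd — violated.
4) abs(6 - 9) = 3, not 6 — violated.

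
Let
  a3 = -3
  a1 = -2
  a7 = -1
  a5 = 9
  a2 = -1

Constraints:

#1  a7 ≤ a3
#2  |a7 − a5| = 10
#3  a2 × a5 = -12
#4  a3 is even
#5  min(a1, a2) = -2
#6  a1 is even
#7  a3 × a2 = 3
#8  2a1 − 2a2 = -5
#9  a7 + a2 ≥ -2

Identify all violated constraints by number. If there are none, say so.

#1 a7 = -1, a3 = -3; -1 > -3 (want ≤) — does not hold.
#2 |-1 − 9| = 10 — holds.
#3 a2 × a5 = -1 × 9 = -9, not -12 — does not hold.
#4 a3 = -3 is odd — does not hold.
#5 min(-2, -1) = -2 — holds.
#6 a1 = -2 is even — holds.
#7 a3 × a2 = -3 × (-1) = 3 — holds.
#8 2a1 − 2a2 = 2(-2) − 2(-1) = -2, not -5 — does not hold.
#9 a7 + a2 = -1 + (-1) = -2; -2 ≥ -2 — holds.

The assignment fails constraints 1, 3, 4, 8.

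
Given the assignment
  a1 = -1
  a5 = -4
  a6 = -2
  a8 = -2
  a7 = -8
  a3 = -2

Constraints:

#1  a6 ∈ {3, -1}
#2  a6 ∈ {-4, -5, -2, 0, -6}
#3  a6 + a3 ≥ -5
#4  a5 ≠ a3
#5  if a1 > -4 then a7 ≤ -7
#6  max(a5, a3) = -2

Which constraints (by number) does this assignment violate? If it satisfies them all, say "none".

#1 a6 = -2 is not in {3, -1} — violated.
#2 a6 = -2 is in {-4, -5, -2, 0, -6} — OK.
#3 a6 + a3 = -2 + (-2) = -4; -4 ≥ -5 — OK.
#4 a5 = -4, a3 = -2; distinct — OK.
#5 a1 = -1 > -4, so we need a7 ≤ -7; a7 = -8 ≤ -7 — OK.
#6 max(-4, -2) = -2 — OK.

Constraint 1 is violated.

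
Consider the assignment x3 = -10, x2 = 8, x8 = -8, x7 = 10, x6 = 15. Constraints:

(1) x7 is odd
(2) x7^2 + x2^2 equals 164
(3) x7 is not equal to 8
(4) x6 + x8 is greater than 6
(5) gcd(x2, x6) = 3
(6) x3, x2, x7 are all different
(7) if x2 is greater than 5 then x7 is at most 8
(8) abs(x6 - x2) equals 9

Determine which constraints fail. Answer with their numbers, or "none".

Violated: 1, 5, 7, 8.

(1) x7 = 10 is even — does not hold.
(2) x7^2 + x2^2 = 10^2 + 8^2 = 100 + 64 = 164 — holds.
(3) x7 = 10, and 10 ≠ 8 — holds.
(4) x6 + x8 = 15 + (-8) = 7; 7 > 6 — holds.
(5) gcd(8, 15) = 1, not 3 — does not hold.
(6) values -10, 8, 10 are pairwise distinct — holds.
(7) x2 = 8 > 5, so we need x7 ≤ 8; but x7 = 10 > 8 — does not hold.
(8) abs(15 - 8) = 7, not 9 — does not hold.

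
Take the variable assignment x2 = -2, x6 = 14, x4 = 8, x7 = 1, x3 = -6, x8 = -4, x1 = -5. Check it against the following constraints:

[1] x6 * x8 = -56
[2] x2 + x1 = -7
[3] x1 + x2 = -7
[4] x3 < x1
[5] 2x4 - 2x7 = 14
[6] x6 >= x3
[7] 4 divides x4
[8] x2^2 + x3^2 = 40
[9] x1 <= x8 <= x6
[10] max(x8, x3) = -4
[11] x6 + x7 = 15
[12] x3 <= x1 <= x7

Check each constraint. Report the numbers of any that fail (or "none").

None — every constraint holds.

[1] x6 * x8 = 14 * (-4) = -56  ✔
[2] x2 + x1 = -2 + (-5) = -7  ✔
[3] x1 + x2 = -5 + (-2) = -7  ✔
[4] x3 = -6, x1 = -5; -6 < -5  ✔
[5] 2x4 - 2x7 = 2(8) - 2(1) = 14  ✔
[6] x6 = 14, x3 = -6; 14 ≥ -6  ✔
[7] 8 / 4 = 2, so 4 divides 8  ✔
[8] x2^2 + x3^2 = (-2)^2 + (-6)^2 = 4 + 36 = 40  ✔
[9] values -5 <= -4 <= 14  ✔
[10] max(-4, -6) = -4  ✔
[11] x6 + x7 = 14 + 1 = 15  ✔
[12] values -6 <= -5 <= 1  ✔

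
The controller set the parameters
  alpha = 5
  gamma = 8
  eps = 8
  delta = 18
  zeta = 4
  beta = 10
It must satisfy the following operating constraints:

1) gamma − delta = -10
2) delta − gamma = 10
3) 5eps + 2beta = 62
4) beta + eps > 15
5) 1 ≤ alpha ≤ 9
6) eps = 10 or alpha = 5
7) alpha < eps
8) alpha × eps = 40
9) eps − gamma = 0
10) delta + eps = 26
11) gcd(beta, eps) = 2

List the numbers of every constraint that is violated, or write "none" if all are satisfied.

Constraint 3 does not hold.

1) gamma − delta = 8 − 18 = -10  holds
2) delta − gamma = 18 − 8 = 10  holds
3) 5eps + 2beta = 5(8) + 2(10) = 60, not 62  fails
4) beta + eps = 10 + 8 = 18; 18 > 15  holds
5) alpha = 5 lies in [1, 9]  holds
6) eps = 8 ≠ 10, but alpha = 5 = 5 (second disjunct)  holds
7) alpha = 5, eps = 8; 5 < 8  holds
8) alpha × eps = 5 × 8 = 40  holds
9) eps − gamma = 8 − 8 = 0  holds
10) delta + eps = 18 + 8 = 26  holds
11) gcd(10, 8) = 2  holds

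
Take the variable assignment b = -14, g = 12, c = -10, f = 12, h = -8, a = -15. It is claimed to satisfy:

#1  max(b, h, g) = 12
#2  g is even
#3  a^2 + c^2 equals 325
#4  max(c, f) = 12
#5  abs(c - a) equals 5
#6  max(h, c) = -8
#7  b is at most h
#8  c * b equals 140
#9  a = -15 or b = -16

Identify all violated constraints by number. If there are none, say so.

None — every constraint holds.

#1 max(-14, -8, 12) = 12  holds
#2 g = 12 is even  holds
#3 a^2 + c^2 = (-15)^2 + (-10)^2 = 225 + 100 = 325  holds
#4 max(-10, 12) = 12  holds
#5 abs(-10 - (-15)) = 5  holds
#6 max(-8, -10) = -8  holds
#7 b = -14, h = -8; -14 ≤ -8  holds
#8 c * b = -10 * (-14) = 140  holds
#9 a = -15 = -15 (first disjunct)  holds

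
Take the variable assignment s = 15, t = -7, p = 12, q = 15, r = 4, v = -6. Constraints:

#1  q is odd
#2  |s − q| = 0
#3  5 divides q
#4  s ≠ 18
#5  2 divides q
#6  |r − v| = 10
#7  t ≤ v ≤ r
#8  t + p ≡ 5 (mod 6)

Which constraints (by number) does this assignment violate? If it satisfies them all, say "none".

#1 q = 15 is odd  yes
#2 |15 − 15| = 0  yes
#3 15 / 5 = 3, so 5 divides 15  yes
#4 s = 15, and 15 ≠ 18  yes
#5 15 = 2×7 + 1, so 2 does not divide 15  no
#6 |4 − (-6)| = 10  yes
#7 values -7 ≤ -6 ≤ 4  yes
#8 t + p = 5; 5 mod 6 = 5  yes

Constraint 5 does not hold.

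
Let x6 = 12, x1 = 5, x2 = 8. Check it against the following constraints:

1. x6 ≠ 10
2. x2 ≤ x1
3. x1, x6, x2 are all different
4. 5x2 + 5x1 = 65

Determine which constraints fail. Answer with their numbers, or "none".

The assignment fails constraint 2.

1. x6 = 12, and 12 ≠ 10  ✔
2. x2 = 8, x1 = 5; 8 > 5 (want ≤)  ✘
3. values 5, 12, 8 are pairwise distinct  ✔
4. 5x2 + 5x1 = 5(8) + 5(5) = 65  ✔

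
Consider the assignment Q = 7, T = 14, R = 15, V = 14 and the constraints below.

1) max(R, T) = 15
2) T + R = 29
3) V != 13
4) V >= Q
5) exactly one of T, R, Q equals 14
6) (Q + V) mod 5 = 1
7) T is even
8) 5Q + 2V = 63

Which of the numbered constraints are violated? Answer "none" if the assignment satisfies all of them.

None — every constraint holds.

1) max(15, 14) = 15  holds
2) T + R = 14 + 15 = 29  holds
3) V = 14, and 14 ≠ 13  holds
4) V = 14, Q = 7; 14 ≥ 7  holds
5) T=14, R=15, Q=7; 1 of them equals 14  holds
6) Q + V = 21; 21 mod 5 = 1  holds
7) T = 14 is even  holds
8) 5Q + 2V = 5(7) + 2(14) = 63  holds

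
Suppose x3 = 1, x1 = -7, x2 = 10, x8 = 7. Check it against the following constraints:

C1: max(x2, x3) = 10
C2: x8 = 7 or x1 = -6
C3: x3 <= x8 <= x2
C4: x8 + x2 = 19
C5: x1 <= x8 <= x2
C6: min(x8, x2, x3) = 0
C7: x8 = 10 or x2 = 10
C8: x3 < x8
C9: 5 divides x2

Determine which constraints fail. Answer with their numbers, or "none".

Constraints 4 and 6 are violated.

C1: max(10, 1) = 10 — satisfied.
C2: x8 = 7 = 7 (first disjunct) — satisfied.
C3: values 1 <= 7 <= 10 — satisfied.
C4: x8 + x2 = 7 + 10 = 17, not 19 — violated.
C5: values -7 <= 7 <= 10 — satisfied.
C6: min(7, 10, 1) = 1, not 0 — violated.
C7: x8 = 7 ≠ 10, but x2 = 10 = 10 (second disjunct) — satisfied.
C8: x3 = 1, x8 = 7; 1 < 7 — satisfied.
C9: 10 / 5 = 2, so 5 divides 10 — satisfied.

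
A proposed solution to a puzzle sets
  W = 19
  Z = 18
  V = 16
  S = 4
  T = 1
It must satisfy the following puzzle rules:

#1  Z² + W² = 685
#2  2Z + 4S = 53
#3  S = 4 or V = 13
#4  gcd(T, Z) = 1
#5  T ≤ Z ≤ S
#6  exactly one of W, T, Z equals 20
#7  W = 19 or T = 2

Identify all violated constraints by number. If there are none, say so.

No — constraints 2, 5, and 6 are not satisfied.

#1 Z² + W² = 18² + 19² = 324 + 361 = 685  holds
#2 2Z + 4S = 2(18) + 4(4) = 52, not 53  fails
#3 S = 4 = 4 (first disjunct)  holds
#4 gcd(1, 18) = 1  holds
#5 values 1, 18, 4; Z = 18 is not ≤ S = 4  fails
#6 W=19, T=1, Z=18; 0 of them equal 20, not exactly one  fails
#7 W = 19 = 19 (first disjunct)  holds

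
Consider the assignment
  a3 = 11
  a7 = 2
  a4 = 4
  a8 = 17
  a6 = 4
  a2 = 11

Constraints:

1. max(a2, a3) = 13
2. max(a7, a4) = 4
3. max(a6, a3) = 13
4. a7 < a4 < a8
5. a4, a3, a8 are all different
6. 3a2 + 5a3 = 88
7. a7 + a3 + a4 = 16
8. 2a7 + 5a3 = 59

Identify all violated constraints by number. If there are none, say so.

1. max(11, 11) = 11, not 13  ✗
2. max(2, 4) = 4  ✓
3. max(4, 11) = 11, not 13  ✗
4. values 2 < 4 < 17  ✓
5. values 4, 11, 17 are pairwise distinct  ✓
6. 3a2 + 5a3 = 3(11) + 5(11) = 88  ✓
7. a7 + a3 + a4 = 2 + 11 + 4 = 17, not 16  ✗
8. 2a7 + 5a3 = 2(2) + 5(11) = 59  ✓

Violated: 1, 3, and 7.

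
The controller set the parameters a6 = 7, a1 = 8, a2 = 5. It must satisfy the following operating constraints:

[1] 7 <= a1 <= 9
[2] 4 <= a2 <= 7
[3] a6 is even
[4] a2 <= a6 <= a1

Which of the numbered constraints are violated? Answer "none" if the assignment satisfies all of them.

Violated: 3.

[1] a1 = 8 lies in [7, 9] — holds.
[2] a2 = 5 lies in [4, 7] — holds.
[3] a6 = 7 is odd — does not hold.
[4] values 5 <= 7 <= 8 — holds.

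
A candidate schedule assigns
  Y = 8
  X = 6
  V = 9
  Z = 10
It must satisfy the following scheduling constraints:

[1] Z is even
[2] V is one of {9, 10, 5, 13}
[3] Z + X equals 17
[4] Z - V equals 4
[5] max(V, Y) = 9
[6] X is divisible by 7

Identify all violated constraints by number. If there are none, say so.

[1] Z = 10 is even  ✔
[2] V = 9 is in {9, 10, 5, 13}  ✔
[3] Z + X = 10 + 6 = 16, not 17  ✘
[4] Z - V = 10 - 9 = 1, not 4  ✘
[5] max(9, 8) = 9  ✔
[6] 6 = 7*0 + 6, so 7 does not divide 6  ✘

Constraints 3, 4, and 6 are violated.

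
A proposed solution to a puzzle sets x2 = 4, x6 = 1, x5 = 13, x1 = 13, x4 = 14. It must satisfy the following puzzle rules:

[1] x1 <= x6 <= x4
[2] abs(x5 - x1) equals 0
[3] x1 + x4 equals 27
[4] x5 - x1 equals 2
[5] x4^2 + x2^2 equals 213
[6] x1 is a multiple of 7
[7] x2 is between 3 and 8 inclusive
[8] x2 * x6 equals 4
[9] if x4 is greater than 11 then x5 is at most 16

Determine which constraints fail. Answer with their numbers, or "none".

[1] values 13, 1, 14; x1 = 13 is not <= x6 = 1 — violated.
[2] abs(13 - 13) = 0 — OK.
[3] x1 + x4 = 13 + 14 = 27 — OK.
[4] x5 - x1 = 13 - 13 = 0, not 2 — violated.
[5] x4^2 + x2^2 = 14^2 + 4^2 = 196 + 16 = 212, not 213 — violated.
[6] 13 = 7*1 + 6, so 7 does not divide 13 — violated.
[7] x2 = 4 lies in [3, 8] — OK.
[8] x2 * x6 = 4 * 1 = 4 — OK.
[9] x4 = 14 > 11, so we need x5 ≤ 16; x5 = 13 ≤ 16 — OK.

Constraints 1, 4, 5, 6 do not hold.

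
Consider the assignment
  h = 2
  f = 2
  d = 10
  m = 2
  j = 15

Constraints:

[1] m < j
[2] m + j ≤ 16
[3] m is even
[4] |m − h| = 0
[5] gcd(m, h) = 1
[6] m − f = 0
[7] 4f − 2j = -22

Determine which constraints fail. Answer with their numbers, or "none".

Constraints 2, 5 are violated.

[1] m = 2, j = 15; 2 < 15 — OK.
[2] m + j = 2 + 15 = 17; 17 > 16, bound 16 not met — violated.
[3] m = 2 is even — OK.
[4] |2 − 2| = 0 — OK.
[5] gcd(2, 2) = 2, not 1 — violated.
[6] m − f = 2 − 2 = 0 — OK.
[7] 4f − 2j = 4(2) − 2(15) = -22 — OK.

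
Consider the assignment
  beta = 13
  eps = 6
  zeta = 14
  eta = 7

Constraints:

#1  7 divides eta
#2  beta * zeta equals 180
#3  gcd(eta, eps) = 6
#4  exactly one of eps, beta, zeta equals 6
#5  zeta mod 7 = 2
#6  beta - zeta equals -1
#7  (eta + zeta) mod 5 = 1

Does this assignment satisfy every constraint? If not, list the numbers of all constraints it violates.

Violated: 2, 3, 5.

#1 7 / 7 = 1, so 7 divides 7 — satisfied.
#2 beta * zeta = 13 * 14 = 182, not 180 — violated.
#3 gcd(7, 6) = 1, not 6 — violated.
#4 eps=6, beta=13, zeta=14; 1 of them equals 6 — satisfied.
#5 14 mod 7 = 0, not 2 — violated.
#6 beta - zeta = 13 - 14 = -1 — satisfied.
#7 eta + zeta = 21; 21 mod 5 = 1 — satisfied.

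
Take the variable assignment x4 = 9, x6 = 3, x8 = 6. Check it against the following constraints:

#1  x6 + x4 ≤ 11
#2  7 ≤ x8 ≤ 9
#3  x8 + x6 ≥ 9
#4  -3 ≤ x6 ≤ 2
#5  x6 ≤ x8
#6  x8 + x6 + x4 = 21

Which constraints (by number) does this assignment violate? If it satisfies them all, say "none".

Constraints 1, 2, 4, 6 are violated.

#1 x6 + x4 = 3 + 9 = 12; 12 > 11, bound 11 not met — violated.
#2 x8 = 6 is outside [7, 9] — violated.
#3 x8 + x6 = 6 + 3 = 9; 9 ≥ 9 — OK.
#4 x6 = 3 is outside [-3, 2] — violated.
#5 x6 = 3, x8 = 6; 3 ≤ 6 — OK.
#6 x8 + x6 + x4 = 6 + 3 + 9 = 18, not 21 — violated.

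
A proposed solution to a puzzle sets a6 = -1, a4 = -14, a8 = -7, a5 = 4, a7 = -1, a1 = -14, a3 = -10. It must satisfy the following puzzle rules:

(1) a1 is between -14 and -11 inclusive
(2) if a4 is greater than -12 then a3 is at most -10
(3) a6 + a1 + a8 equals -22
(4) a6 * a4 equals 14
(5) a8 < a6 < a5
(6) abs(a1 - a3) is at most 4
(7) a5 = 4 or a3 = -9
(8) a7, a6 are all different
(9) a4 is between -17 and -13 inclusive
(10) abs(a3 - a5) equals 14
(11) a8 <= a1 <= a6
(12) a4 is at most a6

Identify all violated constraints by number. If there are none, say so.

The assignment fails constraints 8 and 11.

(1) a1 = -14 lies in [-14, -11]  yes
(2) a4 = -14, not > -12; antecedent false, conditional vacuously true  yes
(3) a6 + a1 + a8 = -1 + (-14) + (-7) = -22  yes
(4) a6 * a4 = -1 * (-14) = 14  yes
(5) values -7 < -1 < 4  yes
(6) abs(-14 - (-10)) = 4; 4 ≤ 4  yes
(7) a5 = 4 = 4 (first disjunct)  yes
(8) a7 = a6 = -1, not all different  no
(9) a4 = -14 lies in [-17, -13]  yes
(10) abs(-10 - 4) = 14  yes
(11) values -7, -14, -1; a8 = -7 is not <= a1 = -14  no
(12) a4 = -14, a6 = -1; -14 ≤ -1  yes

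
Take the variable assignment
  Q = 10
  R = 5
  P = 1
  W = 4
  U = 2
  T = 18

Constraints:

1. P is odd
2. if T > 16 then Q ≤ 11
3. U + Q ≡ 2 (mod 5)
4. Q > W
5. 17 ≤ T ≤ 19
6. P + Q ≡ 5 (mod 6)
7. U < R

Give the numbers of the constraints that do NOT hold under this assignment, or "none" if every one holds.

1. P = 1 is odd — holds.
2. T = 18 > 16, so we need Q ≤ 11; Q = 10 ≤ 11 — holds.
3. U + Q = 12; 12 mod 5 = 2 — holds.
4. Q = 10, W = 4; 10 > 4 — holds.
5. T = 18 lies in [17, 19] — holds.
6. P + Q = 11; 11 mod 6 = 5 — holds.
7. U = 2, R = 5; 2 < 5 — holds.

None — every constraint holds.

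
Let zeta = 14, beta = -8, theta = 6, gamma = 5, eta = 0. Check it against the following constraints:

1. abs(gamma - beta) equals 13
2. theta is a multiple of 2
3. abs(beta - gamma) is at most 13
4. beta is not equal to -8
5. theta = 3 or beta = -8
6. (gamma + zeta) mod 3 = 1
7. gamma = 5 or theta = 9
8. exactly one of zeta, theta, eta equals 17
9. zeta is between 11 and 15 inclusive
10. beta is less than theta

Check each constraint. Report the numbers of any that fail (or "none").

Constraints 4 and 8 are violated.

1. abs(5 - (-8)) = 13  holds
2. 6 / 2 = 3, so 2 divides 6  holds
3. abs(-8 - 5) = 13; 13 ≤ 13  holds
4. beta = -8, but -8 is required to differ  fails
5. theta = 6 ≠ 3, but beta = -8 = -8 (second disjunct)  holds
6. gamma + zeta = 19; 19 mod 3 = 1  holds
7. gamma = 5 = 5 (first disjunct)  holds
8. zeta=14, theta=6, eta=0; 0 of them equal 17, not exactly one  fails
9. zeta = 14 lies in [11, 15]  holds
10. beta = -8, theta = 6; -8 < 6  holds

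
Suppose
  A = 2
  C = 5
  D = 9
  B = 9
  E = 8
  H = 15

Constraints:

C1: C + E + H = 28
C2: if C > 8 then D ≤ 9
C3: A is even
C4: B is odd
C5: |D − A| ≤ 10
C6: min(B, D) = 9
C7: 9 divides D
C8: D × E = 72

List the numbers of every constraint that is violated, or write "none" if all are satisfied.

The assignment satisfies every constraint.

C1: C + E + H = 5 + 8 + 15 = 28 — holds.
C2: C = 5, not > 8; antecedent false, conditional vacuously true — holds.
C3: A = 2 is even — holds.
C4: B = 9 is odd — holds.
C5: |9 − 2| = 7; 7 ≤ 10 — holds.
C6: min(9, 9) = 9 — holds.
C7: 9 / 9 = 1, so 9 divides 9 — holds.
C8: D × E = 9 × 8 = 72 — holds.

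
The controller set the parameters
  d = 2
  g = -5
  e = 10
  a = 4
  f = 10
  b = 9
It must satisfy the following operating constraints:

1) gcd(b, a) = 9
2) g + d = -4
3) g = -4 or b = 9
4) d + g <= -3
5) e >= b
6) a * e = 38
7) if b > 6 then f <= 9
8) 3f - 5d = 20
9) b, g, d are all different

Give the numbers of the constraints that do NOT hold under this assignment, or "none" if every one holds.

No — constraints 1, 2, 6, and 7 are not satisfied.

1) gcd(9, 4) = 1, not 9  false
2) g + d = -5 + 2 = -3, not -4  false
3) g = -5 ≠ -4, but b = 9 = 9 (second disjunct)  true
4) d + g = 2 + (-5) = -3; -3 ≤ -3  true
5) e = 10, b = 9; 10 ≥ 9  true
6) a * e = 4 * 10 = 40, not 38  false
7) b = 9 > 6, so we need f ≤ 9; but f = 10 > 9  false
8) 3f - 5d = 3(10) - 5(2) = 20  true
9) values 9, -5, 2 are pairwise distinct  true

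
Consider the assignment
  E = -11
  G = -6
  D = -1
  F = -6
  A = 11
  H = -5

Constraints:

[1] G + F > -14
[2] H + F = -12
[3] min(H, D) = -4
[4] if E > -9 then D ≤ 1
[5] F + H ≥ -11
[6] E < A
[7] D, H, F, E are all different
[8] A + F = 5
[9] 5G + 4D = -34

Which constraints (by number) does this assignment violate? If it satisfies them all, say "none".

[1] G + F = -6 + (-6) = -12; -12 > -14 — holds.
[2] H + F = -5 + (-6) = -11, not -12 — does not hold.
[3] min(-5, -1) = -5, not -4 — does not hold.
[4] E = -11, not > -9; antecedent false, conditional vacuously true — holds.
[5] F + H = -6 + (-5) = -11; -11 ≥ -11 — holds.
[6] E = -11, A = 11; -11 < 11 — holds.
[7] values -1, -5, -6, -11 are pairwise distinct — holds.
[8] A + F = 11 + (-6) = 5 — holds.
[9] 5G + 4D = 5(-6) + 4(-1) = -34 — holds.

Constraints 2, 3 do not hold.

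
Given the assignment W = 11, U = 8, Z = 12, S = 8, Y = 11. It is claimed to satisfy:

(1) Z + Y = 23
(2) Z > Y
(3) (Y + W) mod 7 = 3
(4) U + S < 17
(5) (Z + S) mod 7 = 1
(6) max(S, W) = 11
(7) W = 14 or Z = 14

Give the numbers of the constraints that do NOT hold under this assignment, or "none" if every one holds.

(1) Z + Y = 12 + 11 = 23 — holds.
(2) Z = 12, Y = 11; 12 > 11 — holds.
(3) Y + W = 22; 22 mod 7 = 1, not 3 — fails.
(4) U + S = 8 + 8 = 16; 16 < 17 — holds.
(5) Z + S = 20; 20 mod 7 = 6, not 1 — fails.
(6) max(8, 11) = 11 — holds.
(7) W = 11 ≠ 14 and Z = 12 ≠ 14; both disjuncts false — fails.

Violated: 3, 5, 7.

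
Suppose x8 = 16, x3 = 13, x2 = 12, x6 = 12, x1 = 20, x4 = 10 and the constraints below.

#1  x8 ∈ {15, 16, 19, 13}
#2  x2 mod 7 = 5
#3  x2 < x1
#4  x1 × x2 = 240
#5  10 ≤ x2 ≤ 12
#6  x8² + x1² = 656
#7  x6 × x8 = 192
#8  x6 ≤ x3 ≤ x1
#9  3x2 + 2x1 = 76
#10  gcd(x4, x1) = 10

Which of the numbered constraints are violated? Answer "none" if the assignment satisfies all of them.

None — every constraint holds.

#1 x8 = 16 is in {15, 16, 19, 13}  ✓
#2 12 mod 7 = 5  ✓
#3 x2 = 12, x1 = 20; 12 < 20  ✓
#4 x1 × x2 = 20 × 12 = 240  ✓
#5 x2 = 12 lies in [10, 12]  ✓
#6 x8² + x1² = 16² + 20² = 256 + 400 = 656  ✓
#7 x6 × x8 = 12 × 16 = 192  ✓
#8 values 12 ≤ 13 ≤ 20  ✓
#9 3x2 + 2x1 = 3(12) + 2(20) = 76  ✓
#10 gcd(10, 20) = 10  ✓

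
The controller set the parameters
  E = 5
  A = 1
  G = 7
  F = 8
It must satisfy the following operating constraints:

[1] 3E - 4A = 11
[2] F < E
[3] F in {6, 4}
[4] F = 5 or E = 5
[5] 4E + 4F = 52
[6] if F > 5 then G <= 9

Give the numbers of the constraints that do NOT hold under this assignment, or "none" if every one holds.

[1] 3E - 4A = 3(5) - 4(1) = 11  holds
[2] F = 8, E = 5; 8 ≥ 5 (want <)  fails
[3] F = 8 is not in {6, 4}  fails
[4] F = 8 ≠ 5, but E = 5 = 5 (second disjunct)  holds
[5] 4E + 4F = 4(5) + 4(8) = 52  holds
[6] F = 8 > 5, so we need G ≤ 9; G = 7 ≤ 9  holds

Constraints 2, 3 are violated.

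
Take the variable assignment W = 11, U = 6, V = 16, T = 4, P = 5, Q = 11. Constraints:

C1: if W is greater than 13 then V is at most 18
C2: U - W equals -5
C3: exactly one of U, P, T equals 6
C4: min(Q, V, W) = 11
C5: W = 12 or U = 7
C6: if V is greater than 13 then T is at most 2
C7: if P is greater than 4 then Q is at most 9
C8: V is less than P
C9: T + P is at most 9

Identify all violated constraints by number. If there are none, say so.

C1: W = 11, not > 13; antecedent false, conditional vacuously true  ✔
C2: U - W = 6 - 11 = -5  ✔
C3: U=6, P=5, T=4; 1 of them equals 6  ✔
C4: min(11, 16, 11) = 11  ✔
C5: W = 11 ≠ 12 and U = 6 ≠ 7; both disjuncts false  ✘
C6: V = 16 > 13, so we need T ≤ 2; but T = 4 > 2  ✘
C7: P = 5 > 4, so we need Q ≤ 9; but Q = 11 > 9  ✘
C8: V = 16, P = 5; 16 ≥ 5 (want <)  ✘
C9: T + P = 4 + 5 = 9; 9 ≤ 9  ✔

The assignment fails constraints 5, 6, 7, 8.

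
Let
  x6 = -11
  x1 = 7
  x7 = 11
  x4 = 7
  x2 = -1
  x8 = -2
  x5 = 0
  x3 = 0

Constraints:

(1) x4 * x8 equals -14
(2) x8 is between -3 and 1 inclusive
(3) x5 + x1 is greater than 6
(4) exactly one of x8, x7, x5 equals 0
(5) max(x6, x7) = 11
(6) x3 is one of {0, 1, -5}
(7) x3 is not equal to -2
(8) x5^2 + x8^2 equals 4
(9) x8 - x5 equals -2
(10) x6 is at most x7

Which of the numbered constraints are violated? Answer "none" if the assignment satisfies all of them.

(1) x4 * x8 = 7 * (-2) = -14 — holds.
(2) x8 = -2 lies in [-3, 1] — holds.
(3) x5 + x1 = 0 + 7 = 7; 7 > 6 — holds.
(4) x8=-2, x7=11, x5=0; 1 of them equals 0 — holds.
(5) max(-11, 11) = 11 — holds.
(6) x3 = 0 is in {0, 1, -5} — holds.
(7) x3 = 0, and 0 ≠ -2 — holds.
(8) x5^2 + x8^2 = 0^2 + (-2)^2 = 0 + 4 = 4 — holds.
(9) x8 - x5 = -2 - 0 = -2 — holds.
(10) x6 = -11, x7 = 11; -11 ≤ 11 — holds.

No violations.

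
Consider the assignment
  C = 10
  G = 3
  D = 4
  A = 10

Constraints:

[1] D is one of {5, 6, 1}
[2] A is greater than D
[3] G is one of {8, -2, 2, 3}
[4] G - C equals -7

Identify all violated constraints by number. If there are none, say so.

[1] D = 4 is not in {5, 6, 1}  FAIL
[2] A = 10, D = 4; 10 > 4  OK
[3] G = 3 is in {8, -2, 2, 3}  OK
[4] G - C = 3 - 10 = -7  OK

No — constraint 1 is not satisfied.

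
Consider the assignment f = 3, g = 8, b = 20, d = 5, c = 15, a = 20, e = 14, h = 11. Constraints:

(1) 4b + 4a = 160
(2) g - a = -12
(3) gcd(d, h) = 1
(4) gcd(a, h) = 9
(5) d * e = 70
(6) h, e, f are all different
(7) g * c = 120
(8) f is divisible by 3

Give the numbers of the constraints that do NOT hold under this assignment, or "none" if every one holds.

No — constraint 4 is not satisfied.

(1) 4b + 4a = 4(20) + 4(20) = 160 — OK.
(2) g - a = 8 - 20 = -12 — OK.
(3) gcd(5, 11) = 1 — OK.
(4) gcd(20, 11) = 1, not 9 — violated.
(5) d * e = 5 * 14 = 70 — OK.
(6) values 11, 14, 3 are pairwise distinct — OK.
(7) g * c = 8 * 15 = 120 — OK.
(8) 3 / 3 = 1, so 3 divides 3 — OK.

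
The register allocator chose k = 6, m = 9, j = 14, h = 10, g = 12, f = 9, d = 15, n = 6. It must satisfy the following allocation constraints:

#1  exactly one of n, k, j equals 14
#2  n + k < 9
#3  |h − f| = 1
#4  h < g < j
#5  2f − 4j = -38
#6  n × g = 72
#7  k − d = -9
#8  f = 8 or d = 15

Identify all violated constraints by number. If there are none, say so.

No — constraint 2 is not satisfied.

#1 n=6, k=6, j=14; 1 of them equals 14 — holds.
#2 n + k = 6 + 6 = 12; 12 ≥ 9, bound 9 not met — does not hold.
#3 |10 − 9| = 1 — holds.
#4 values 10 < 12 < 14 — holds.
#5 2f − 4j = 2(9) − 4(14) = -38 — holds.
#6 n × g = 6 × 12 = 72 — holds.
#7 k − d = 6 − 15 = -9 — holds.
#8 f = 9 ≠ 8, but d = 15 = 15 (second disjunct) — holds.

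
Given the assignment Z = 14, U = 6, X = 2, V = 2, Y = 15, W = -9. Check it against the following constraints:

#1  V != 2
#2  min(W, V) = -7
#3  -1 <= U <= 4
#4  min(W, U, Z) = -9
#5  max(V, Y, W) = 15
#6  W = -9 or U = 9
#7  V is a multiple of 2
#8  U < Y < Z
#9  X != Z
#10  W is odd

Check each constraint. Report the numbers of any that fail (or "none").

The assignment fails constraints 1, 2, 3, and 8.

#1 V = 2, but 2 is required to differ — violated.
#2 min(-9, 2) = -9, not -7 — violated.
#3 U = 6 is outside [-1, 4] — violated.
#4 min(-9, 6, 14) = -9 — satisfied.
#5 max(2, 15, -9) = 15 — satisfied.
#6 W = -9 = -9 (first disjunct) — satisfied.
#7 2 / 2 = 1, so 2 divides 2 — satisfied.
#8 values 6, 15, 14; Y = 15 is not < Z = 14 — violated.
#9 X = 2, Z = 14; distinct — satisfied.
#10 W = -9 is odd — satisfied.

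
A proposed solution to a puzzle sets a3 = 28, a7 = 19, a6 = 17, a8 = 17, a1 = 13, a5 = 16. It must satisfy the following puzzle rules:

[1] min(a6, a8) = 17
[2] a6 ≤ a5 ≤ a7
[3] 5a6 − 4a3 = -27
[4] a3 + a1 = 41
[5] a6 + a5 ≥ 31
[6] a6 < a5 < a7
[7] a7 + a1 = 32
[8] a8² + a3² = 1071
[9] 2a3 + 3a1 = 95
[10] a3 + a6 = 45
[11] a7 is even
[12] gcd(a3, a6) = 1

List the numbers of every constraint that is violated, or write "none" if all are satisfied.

Violated: 2, 6, 8, and 11.

[1] min(17, 17) = 17 — holds.
[2] values 17, 16, 19; a6 = 17 is not ≤ a5 = 16 — fails.
[3] 5a6 − 4a3 = 5(17) − 4(28) = -27 — holds.
[4] a3 + a1 = 28 + 13 = 41 — holds.
[5] a6 + a5 = 17 + 16 = 33; 33 ≥ 31 — holds.
[6] values 17, 16, 19; a6 = 17 is not < a5 = 16 — fails.
[7] a7 + a1 = 19 + 13 = 32 — holds.
[8] a8² + a3² = 17² + 28² = 289 + 784 = 1073, not 1071 — fails.
[9] 2a3 + 3a1 = 2(28) + 3(13) = 95 — holds.
[10] a3 + a6 = 28 + 17 = 45 — holds.
[11] a7 = 19 is odd — fails.
[12] gcd(28, 17) = 1 — holds.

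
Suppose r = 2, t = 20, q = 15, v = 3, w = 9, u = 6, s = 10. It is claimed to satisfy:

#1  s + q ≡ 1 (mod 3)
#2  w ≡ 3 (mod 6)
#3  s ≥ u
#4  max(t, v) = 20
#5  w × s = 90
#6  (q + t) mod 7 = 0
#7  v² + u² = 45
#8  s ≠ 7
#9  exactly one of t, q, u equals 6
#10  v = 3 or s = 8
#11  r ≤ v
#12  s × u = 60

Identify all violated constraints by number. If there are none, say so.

#1 s + q = 25; 25 mod 3 = 1 — holds.
#2 9 mod 6 = 3 — holds.
#3 s = 10, u = 6; 10 ≥ 6 — holds.
#4 max(20, 3) = 20 — holds.
#5 w × s = 9 × 10 = 90 — holds.
#6 q + t = 35; 35 mod 7 = 0 — holds.
#7 v² + u² = 3² + 6² = 9 + 36 = 45 — holds.
#8 s = 10, and 10 ≠ 7 — holds.
#9 t=20, q=15, u=6; 1 of them equals 6 — holds.
#10 v = 3 = 3 (first disjunct) — holds.
#11 r = 2, v = 3; 2 ≤ 3 — holds.
#12 s × u = 10 × 6 = 60 — holds.

No violations.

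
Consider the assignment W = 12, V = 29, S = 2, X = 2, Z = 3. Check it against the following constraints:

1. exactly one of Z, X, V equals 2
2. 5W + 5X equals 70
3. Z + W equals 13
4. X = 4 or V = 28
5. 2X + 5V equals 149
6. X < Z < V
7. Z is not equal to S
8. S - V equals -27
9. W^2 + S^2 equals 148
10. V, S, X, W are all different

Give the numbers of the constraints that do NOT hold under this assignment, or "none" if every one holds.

1. Z=3, X=2, V=29; 1 of them equals 2 — OK.
2. 5W + 5X = 5(12) + 5(2) = 70 — OK.
3. Z + W = 3 + 12 = 15, not 13 — violated.
4. X = 2 ≠ 4 and V = 29 ≠ 28; both disjuncts false — violated.
5. 2X + 5V = 2(2) + 5(29) = 149 — OK.
6. values 2 < 3 < 29 — OK.
7. Z = 3, S = 2; distinct — OK.
8. S - V = 2 - 29 = -27 — OK.
9. W^2 + S^2 = 12^2 + 2^2 = 144 + 4 = 148 — OK.
10. S = X = 2, not all different — violated.

Constraints 3, 4, 10 do not hold.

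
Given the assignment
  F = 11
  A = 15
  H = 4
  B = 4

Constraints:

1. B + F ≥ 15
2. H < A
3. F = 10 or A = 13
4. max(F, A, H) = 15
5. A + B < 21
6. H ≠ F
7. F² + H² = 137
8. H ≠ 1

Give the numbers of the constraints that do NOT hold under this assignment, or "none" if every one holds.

The assignment fails constraint 3.

1. B + F = 4 + 11 = 15; 15 ≥ 15  ✓
2. H = 4, A = 15; 4 < 15  ✓
3. F = 11 ≠ 10 and A = 15 ≠ 13; both disjuncts false  ✗
4. max(11, 15, 4) = 15  ✓
5. A + B = 15 + 4 = 19; 19 < 21  ✓
6. H = 4, F = 11; distinct  ✓
7. F² + H² = 11² + 4² = 121 + 16 = 137  ✓
8. H = 4, and 4 ≠ 1  ✓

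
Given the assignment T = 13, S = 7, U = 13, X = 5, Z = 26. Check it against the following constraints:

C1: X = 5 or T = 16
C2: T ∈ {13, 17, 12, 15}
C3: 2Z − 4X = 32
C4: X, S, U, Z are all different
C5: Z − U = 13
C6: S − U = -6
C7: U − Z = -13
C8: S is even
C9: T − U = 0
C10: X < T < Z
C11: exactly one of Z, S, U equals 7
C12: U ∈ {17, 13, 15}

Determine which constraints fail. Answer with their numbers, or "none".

No — constraint 8 is not satisfied.

C1: X = 5 = 5 (first disjunct) — holds.
C2: T = 13 is in {13, 17, 12, 15} — holds.
C3: 2Z − 4X = 2(26) − 4(5) = 32 — holds.
C4: values 5, 7, 13, 26 are pairwise distinct — holds.
C5: Z − U = 26 − 13 = 13 — holds.
C6: S − U = 7 − 13 = -6 — holds.
C7: U − Z = 13 − 26 = -13 — holds.
C8: S = 7 is odd — fails.
C9: T − U = 13 − 13 = 0 — holds.
C10: values 5 < 13 < 26 — holds.
C11: Z=26, S=7, U=13; 1 of them equals 7 — holds.
C12: U = 13 is in {17, 13, 15} — holds.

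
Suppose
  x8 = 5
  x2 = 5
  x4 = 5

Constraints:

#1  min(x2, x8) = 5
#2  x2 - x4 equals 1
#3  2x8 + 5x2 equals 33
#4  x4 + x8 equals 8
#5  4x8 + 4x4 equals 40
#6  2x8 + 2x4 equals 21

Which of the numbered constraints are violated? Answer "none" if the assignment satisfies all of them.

The assignment fails constraints 2, 3, 4, 6.

#1 min(5, 5) = 5 — OK.
#2 x2 - x4 = 5 - 5 = 0, not 1 — violated.
#3 2x8 + 5x2 = 2(5) + 5(5) = 35, not 33 — violated.
#4 x4 + x8 = 5 + 5 = 10, not 8 — violated.
#5 4x8 + 4x4 = 4(5) + 4(5) = 40 — OK.
#6 2x8 + 2x4 = 2(5) + 2(5) = 20, not 21 — violated.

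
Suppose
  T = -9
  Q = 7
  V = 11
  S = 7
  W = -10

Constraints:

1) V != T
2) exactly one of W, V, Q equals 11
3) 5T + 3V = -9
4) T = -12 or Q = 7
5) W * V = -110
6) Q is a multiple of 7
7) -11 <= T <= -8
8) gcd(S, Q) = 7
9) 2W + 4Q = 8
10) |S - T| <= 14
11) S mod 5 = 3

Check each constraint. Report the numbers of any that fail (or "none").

1) V = 11, T = -9; distinct — holds.
2) W=-10, V=11, Q=7; 1 of them equals 11 — holds.
3) 5T + 3V = 5(-9) + 3(11) = -12, not -9 — fails.
4) T = -9 ≠ -12, but Q = 7 = 7 (second disjunct) — holds.
5) W * V = -10 * 11 = -110 — holds.
6) 7 / 7 = 1, so 7 divides 7 — holds.
7) T = -9 lies in [-11, -8] — holds.
8) gcd(7, 7) = 7 — holds.
9) 2W + 4Q = 2(-10) + 4(7) = 8 — holds.
10) |7 - (-9)| = 16; 16 > 14, exceeds bound 14 — fails.
11) 7 mod 5 = 2, not 3 — fails.

Constraints 3, 10, and 11 are violated.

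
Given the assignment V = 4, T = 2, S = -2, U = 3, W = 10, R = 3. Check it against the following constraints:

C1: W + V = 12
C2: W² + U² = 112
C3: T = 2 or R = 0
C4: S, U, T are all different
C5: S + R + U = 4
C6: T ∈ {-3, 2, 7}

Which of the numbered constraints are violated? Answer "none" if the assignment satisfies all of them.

Violated: 1, 2.

C1: W + V = 10 + 4 = 14, not 12  ✗
C2: W² + U² = 10² + 3² = 100 + 9 = 109, not 112  ✗
C3: T = 2 = 2 (first disjunct)  ✓
C4: values -2, 3, 2 are pairwise distinct  ✓
C5: S + R + U = -2 + 3 + 3 = 4  ✓
C6: T = 2 is in {-3, 2, 7}  ✓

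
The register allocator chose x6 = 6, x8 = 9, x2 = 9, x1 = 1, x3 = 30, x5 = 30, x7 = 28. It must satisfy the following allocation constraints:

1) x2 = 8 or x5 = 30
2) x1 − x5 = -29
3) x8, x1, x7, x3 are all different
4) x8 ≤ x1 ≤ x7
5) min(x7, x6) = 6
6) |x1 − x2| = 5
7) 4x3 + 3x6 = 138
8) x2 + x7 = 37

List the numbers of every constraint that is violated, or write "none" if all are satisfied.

No — constraints 4 and 6 are not satisfied.

1) x2 = 9 ≠ 8, but x5 = 30 = 30 (second disjunct)  ✔
2) x1 − x5 = 1 − 30 = -29  ✔
3) values 9, 1, 28, 30 are pairwise distinct  ✔
4) values 9, 1, 28; x8 = 9 is not ≤ x1 = 1  ✘
5) min(28, 6) = 6  ✔
6) |1 − 9| = 8, not 5  ✘
7) 4x3 + 3x6 = 4(30) + 3(6) = 138  ✔
8) x2 + x7 = 9 + 28 = 37  ✔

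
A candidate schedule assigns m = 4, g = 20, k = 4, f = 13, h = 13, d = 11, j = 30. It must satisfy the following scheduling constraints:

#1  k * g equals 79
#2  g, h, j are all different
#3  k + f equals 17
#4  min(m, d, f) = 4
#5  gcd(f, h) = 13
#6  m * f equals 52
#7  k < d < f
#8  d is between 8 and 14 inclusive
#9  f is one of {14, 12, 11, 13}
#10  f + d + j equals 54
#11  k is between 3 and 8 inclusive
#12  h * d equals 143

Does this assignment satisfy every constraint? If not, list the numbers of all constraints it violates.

#1 k * g = 4 * 20 = 80, not 79 — violated.
#2 values 20, 13, 30 are pairwise distinct — OK.
#3 k + f = 4 + 13 = 17 — OK.
#4 min(4, 11, 13) = 4 — OK.
#5 gcd(13, 13) = 13 — OK.
#6 m * f = 4 * 13 = 52 — OK.
#7 values 4 < 11 < 13 — OK.
#8 d = 11 lies in [8, 14] — OK.
#9 f = 13 is in {14, 12, 11, 13} — OK.
#10 f + d + j = 13 + 11 + 30 = 54 — OK.
#11 k = 4 lies in [3, 8] — OK.
#12 h * d = 13 * 11 = 143 — OK.

The assignment fails constraint 1.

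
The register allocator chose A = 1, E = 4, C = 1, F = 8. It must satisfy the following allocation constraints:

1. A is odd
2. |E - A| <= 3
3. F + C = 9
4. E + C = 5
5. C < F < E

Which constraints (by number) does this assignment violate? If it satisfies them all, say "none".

1. A = 1 is odd — satisfied.
2. |4 - 1| = 3; 3 ≤ 3 — satisfied.
3. F + C = 8 + 1 = 9 — satisfied.
4. E + C = 4 + 1 = 5 — satisfied.
5. values 1, 8, 4; F = 8 is not < E = 4 — violated.

Constraint 5 is violated.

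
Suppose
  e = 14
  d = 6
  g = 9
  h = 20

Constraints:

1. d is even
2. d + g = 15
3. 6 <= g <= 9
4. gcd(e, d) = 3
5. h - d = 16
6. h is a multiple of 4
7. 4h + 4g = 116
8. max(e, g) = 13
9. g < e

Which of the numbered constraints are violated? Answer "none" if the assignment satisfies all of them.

1. d = 6 is even  true
2. d + g = 6 + 9 = 15  true
3. g = 9 lies in [6, 9]  true
4. gcd(14, 6) = 2, not 3  false
5. h - d = 20 - 6 = 14, not 16  false
6. 20 / 4 = 5, so 4 divides 20  true
7. 4h + 4g = 4(20) + 4(9) = 116  true
8. max(14, 9) = 14, not 13  false
9. g = 9, e = 14; 9 < 14  true

Constraints 4, 5, and 8 do not hold.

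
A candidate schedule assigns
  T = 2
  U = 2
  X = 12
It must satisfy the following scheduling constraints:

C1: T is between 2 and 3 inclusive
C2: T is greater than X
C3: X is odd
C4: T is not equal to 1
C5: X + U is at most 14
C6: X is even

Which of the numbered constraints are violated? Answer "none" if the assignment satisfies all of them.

C1: T = 2 lies in [2, 3]  ✔
C2: T = 2, X = 12; 2 ≤ 12 (want >)  ✘
C3: X = 12 is even  ✘
C4: T = 2, and 2 ≠ 1  ✔
C5: X + U = 12 + 2 = 14; 14 ≤ 14  ✔
C6: X = 12 is even  ✔

Constraints 2 and 3 are violated.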